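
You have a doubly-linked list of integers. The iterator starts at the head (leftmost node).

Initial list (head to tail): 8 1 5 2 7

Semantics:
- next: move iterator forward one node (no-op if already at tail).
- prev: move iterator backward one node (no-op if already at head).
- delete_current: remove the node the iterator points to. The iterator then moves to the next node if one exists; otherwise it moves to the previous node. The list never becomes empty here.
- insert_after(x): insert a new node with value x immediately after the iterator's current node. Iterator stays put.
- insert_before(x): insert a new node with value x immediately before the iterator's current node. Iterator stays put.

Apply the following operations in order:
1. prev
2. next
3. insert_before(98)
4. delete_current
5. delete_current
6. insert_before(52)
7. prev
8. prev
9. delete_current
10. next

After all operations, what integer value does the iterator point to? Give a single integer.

After 1 (prev): list=[8, 1, 5, 2, 7] cursor@8
After 2 (next): list=[8, 1, 5, 2, 7] cursor@1
After 3 (insert_before(98)): list=[8, 98, 1, 5, 2, 7] cursor@1
After 4 (delete_current): list=[8, 98, 5, 2, 7] cursor@5
After 5 (delete_current): list=[8, 98, 2, 7] cursor@2
After 6 (insert_before(52)): list=[8, 98, 52, 2, 7] cursor@2
After 7 (prev): list=[8, 98, 52, 2, 7] cursor@52
After 8 (prev): list=[8, 98, 52, 2, 7] cursor@98
After 9 (delete_current): list=[8, 52, 2, 7] cursor@52
After 10 (next): list=[8, 52, 2, 7] cursor@2

Answer: 2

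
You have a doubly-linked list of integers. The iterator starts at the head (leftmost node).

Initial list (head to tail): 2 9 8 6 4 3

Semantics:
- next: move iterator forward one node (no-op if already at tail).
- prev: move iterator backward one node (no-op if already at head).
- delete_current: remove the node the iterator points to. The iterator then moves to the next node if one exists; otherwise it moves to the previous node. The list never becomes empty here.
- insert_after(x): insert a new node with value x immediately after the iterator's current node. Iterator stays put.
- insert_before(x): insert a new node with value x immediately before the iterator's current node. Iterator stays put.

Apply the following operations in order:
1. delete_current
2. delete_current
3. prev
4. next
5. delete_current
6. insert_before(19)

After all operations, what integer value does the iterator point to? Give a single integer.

After 1 (delete_current): list=[9, 8, 6, 4, 3] cursor@9
After 2 (delete_current): list=[8, 6, 4, 3] cursor@8
After 3 (prev): list=[8, 6, 4, 3] cursor@8
After 4 (next): list=[8, 6, 4, 3] cursor@6
After 5 (delete_current): list=[8, 4, 3] cursor@4
After 6 (insert_before(19)): list=[8, 19, 4, 3] cursor@4

Answer: 4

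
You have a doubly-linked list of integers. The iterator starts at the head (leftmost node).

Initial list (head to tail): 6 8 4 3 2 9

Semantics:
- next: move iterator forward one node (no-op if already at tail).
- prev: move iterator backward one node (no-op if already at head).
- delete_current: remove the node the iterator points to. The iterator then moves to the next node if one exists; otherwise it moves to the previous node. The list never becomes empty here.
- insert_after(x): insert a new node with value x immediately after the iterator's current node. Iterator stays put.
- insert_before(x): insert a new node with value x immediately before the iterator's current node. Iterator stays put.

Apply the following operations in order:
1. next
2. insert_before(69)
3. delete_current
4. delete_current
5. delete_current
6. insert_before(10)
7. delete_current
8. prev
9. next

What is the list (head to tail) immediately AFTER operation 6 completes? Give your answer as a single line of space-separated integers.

Answer: 6 69 10 2 9

Derivation:
After 1 (next): list=[6, 8, 4, 3, 2, 9] cursor@8
After 2 (insert_before(69)): list=[6, 69, 8, 4, 3, 2, 9] cursor@8
After 3 (delete_current): list=[6, 69, 4, 3, 2, 9] cursor@4
After 4 (delete_current): list=[6, 69, 3, 2, 9] cursor@3
After 5 (delete_current): list=[6, 69, 2, 9] cursor@2
After 6 (insert_before(10)): list=[6, 69, 10, 2, 9] cursor@2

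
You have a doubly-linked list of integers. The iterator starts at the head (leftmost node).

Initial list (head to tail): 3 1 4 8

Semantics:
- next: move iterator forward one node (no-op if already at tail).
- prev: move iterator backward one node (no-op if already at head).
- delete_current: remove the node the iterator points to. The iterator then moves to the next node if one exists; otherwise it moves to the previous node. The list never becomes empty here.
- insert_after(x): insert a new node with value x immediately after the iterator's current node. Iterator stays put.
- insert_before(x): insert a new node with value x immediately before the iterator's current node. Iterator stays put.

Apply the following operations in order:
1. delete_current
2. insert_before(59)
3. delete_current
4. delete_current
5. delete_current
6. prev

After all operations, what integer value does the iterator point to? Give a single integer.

After 1 (delete_current): list=[1, 4, 8] cursor@1
After 2 (insert_before(59)): list=[59, 1, 4, 8] cursor@1
After 3 (delete_current): list=[59, 4, 8] cursor@4
After 4 (delete_current): list=[59, 8] cursor@8
After 5 (delete_current): list=[59] cursor@59
After 6 (prev): list=[59] cursor@59

Answer: 59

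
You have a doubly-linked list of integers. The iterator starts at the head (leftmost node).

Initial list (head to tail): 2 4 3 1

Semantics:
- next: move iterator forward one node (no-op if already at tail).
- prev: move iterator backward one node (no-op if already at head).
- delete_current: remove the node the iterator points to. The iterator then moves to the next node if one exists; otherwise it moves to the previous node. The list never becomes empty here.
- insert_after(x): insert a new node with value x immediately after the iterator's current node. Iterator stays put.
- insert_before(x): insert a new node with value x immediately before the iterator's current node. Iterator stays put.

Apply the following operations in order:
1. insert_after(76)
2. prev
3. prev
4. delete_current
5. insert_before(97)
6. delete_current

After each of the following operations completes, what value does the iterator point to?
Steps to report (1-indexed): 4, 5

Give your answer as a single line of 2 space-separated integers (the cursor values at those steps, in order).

Answer: 76 76

Derivation:
After 1 (insert_after(76)): list=[2, 76, 4, 3, 1] cursor@2
After 2 (prev): list=[2, 76, 4, 3, 1] cursor@2
After 3 (prev): list=[2, 76, 4, 3, 1] cursor@2
After 4 (delete_current): list=[76, 4, 3, 1] cursor@76
After 5 (insert_before(97)): list=[97, 76, 4, 3, 1] cursor@76
After 6 (delete_current): list=[97, 4, 3, 1] cursor@4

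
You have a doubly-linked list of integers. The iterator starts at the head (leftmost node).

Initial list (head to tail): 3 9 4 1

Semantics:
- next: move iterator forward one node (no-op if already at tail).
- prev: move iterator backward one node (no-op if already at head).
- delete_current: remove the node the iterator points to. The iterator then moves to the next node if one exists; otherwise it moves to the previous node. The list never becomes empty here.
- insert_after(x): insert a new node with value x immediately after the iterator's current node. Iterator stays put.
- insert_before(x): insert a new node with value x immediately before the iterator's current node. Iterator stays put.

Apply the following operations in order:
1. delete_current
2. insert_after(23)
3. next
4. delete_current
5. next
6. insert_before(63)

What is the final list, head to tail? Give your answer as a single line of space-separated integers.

After 1 (delete_current): list=[9, 4, 1] cursor@9
After 2 (insert_after(23)): list=[9, 23, 4, 1] cursor@9
After 3 (next): list=[9, 23, 4, 1] cursor@23
After 4 (delete_current): list=[9, 4, 1] cursor@4
After 5 (next): list=[9, 4, 1] cursor@1
After 6 (insert_before(63)): list=[9, 4, 63, 1] cursor@1

Answer: 9 4 63 1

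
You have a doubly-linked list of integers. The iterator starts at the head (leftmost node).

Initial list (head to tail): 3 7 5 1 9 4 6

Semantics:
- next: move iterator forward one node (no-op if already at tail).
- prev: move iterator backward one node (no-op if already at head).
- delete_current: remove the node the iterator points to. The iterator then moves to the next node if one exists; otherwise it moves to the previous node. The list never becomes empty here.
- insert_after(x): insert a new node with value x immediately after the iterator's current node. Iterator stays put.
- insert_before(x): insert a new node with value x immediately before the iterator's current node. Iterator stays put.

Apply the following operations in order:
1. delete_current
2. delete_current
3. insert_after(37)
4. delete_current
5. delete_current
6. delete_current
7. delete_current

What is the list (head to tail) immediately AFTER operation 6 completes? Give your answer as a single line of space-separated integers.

Answer: 9 4 6

Derivation:
After 1 (delete_current): list=[7, 5, 1, 9, 4, 6] cursor@7
After 2 (delete_current): list=[5, 1, 9, 4, 6] cursor@5
After 3 (insert_after(37)): list=[5, 37, 1, 9, 4, 6] cursor@5
After 4 (delete_current): list=[37, 1, 9, 4, 6] cursor@37
After 5 (delete_current): list=[1, 9, 4, 6] cursor@1
After 6 (delete_current): list=[9, 4, 6] cursor@9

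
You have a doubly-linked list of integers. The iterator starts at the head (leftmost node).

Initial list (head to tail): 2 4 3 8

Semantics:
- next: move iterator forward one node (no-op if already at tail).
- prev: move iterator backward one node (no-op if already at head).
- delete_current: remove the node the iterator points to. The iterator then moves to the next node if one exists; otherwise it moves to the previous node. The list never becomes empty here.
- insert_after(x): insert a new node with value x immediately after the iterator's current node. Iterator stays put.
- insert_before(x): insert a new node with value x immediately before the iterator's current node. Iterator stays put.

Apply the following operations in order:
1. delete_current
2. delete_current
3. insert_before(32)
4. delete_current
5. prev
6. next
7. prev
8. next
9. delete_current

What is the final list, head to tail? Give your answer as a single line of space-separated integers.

After 1 (delete_current): list=[4, 3, 8] cursor@4
After 2 (delete_current): list=[3, 8] cursor@3
After 3 (insert_before(32)): list=[32, 3, 8] cursor@3
After 4 (delete_current): list=[32, 8] cursor@8
After 5 (prev): list=[32, 8] cursor@32
After 6 (next): list=[32, 8] cursor@8
After 7 (prev): list=[32, 8] cursor@32
After 8 (next): list=[32, 8] cursor@8
After 9 (delete_current): list=[32] cursor@32

Answer: 32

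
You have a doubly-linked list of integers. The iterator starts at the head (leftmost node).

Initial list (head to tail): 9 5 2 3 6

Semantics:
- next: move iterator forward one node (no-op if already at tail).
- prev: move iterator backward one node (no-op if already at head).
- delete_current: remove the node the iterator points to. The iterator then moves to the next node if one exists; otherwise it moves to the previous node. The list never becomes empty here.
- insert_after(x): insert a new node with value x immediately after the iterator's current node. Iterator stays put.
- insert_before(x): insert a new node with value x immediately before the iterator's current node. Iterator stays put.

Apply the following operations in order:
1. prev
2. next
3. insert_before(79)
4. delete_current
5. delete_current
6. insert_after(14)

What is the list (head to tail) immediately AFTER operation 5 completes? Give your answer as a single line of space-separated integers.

After 1 (prev): list=[9, 5, 2, 3, 6] cursor@9
After 2 (next): list=[9, 5, 2, 3, 6] cursor@5
After 3 (insert_before(79)): list=[9, 79, 5, 2, 3, 6] cursor@5
After 4 (delete_current): list=[9, 79, 2, 3, 6] cursor@2
After 5 (delete_current): list=[9, 79, 3, 6] cursor@3

Answer: 9 79 3 6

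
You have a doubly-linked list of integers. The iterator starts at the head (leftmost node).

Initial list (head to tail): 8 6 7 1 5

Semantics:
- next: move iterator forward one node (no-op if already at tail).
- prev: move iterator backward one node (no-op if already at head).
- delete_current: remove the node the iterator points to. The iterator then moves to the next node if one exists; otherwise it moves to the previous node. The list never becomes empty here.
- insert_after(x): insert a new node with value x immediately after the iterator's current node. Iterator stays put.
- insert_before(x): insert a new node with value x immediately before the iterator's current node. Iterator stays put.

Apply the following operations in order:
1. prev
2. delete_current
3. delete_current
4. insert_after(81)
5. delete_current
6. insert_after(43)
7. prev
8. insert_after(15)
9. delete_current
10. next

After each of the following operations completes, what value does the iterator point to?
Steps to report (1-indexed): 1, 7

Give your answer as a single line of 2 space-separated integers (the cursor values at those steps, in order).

After 1 (prev): list=[8, 6, 7, 1, 5] cursor@8
After 2 (delete_current): list=[6, 7, 1, 5] cursor@6
After 3 (delete_current): list=[7, 1, 5] cursor@7
After 4 (insert_after(81)): list=[7, 81, 1, 5] cursor@7
After 5 (delete_current): list=[81, 1, 5] cursor@81
After 6 (insert_after(43)): list=[81, 43, 1, 5] cursor@81
After 7 (prev): list=[81, 43, 1, 5] cursor@81
After 8 (insert_after(15)): list=[81, 15, 43, 1, 5] cursor@81
After 9 (delete_current): list=[15, 43, 1, 5] cursor@15
After 10 (next): list=[15, 43, 1, 5] cursor@43

Answer: 8 81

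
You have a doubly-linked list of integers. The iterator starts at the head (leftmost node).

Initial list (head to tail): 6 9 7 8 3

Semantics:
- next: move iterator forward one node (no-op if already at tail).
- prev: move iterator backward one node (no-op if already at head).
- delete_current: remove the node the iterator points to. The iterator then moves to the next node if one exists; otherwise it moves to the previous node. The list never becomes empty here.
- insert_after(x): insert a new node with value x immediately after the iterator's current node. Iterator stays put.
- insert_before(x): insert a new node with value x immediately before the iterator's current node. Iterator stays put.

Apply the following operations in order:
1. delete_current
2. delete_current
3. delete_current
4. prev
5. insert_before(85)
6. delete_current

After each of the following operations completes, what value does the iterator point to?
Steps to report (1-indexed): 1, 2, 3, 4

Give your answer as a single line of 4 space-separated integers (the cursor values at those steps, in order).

After 1 (delete_current): list=[9, 7, 8, 3] cursor@9
After 2 (delete_current): list=[7, 8, 3] cursor@7
After 3 (delete_current): list=[8, 3] cursor@8
After 4 (prev): list=[8, 3] cursor@8
After 5 (insert_before(85)): list=[85, 8, 3] cursor@8
After 6 (delete_current): list=[85, 3] cursor@3

Answer: 9 7 8 8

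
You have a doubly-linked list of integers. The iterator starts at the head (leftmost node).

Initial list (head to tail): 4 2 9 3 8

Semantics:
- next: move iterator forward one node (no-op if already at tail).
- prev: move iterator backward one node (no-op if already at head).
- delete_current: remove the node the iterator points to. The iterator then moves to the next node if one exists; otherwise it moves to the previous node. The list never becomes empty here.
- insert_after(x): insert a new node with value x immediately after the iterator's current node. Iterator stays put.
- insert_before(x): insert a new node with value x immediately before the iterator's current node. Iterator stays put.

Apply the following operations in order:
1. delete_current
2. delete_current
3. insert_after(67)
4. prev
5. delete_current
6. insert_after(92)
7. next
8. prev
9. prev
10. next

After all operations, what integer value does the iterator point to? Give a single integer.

After 1 (delete_current): list=[2, 9, 3, 8] cursor@2
After 2 (delete_current): list=[9, 3, 8] cursor@9
After 3 (insert_after(67)): list=[9, 67, 3, 8] cursor@9
After 4 (prev): list=[9, 67, 3, 8] cursor@9
After 5 (delete_current): list=[67, 3, 8] cursor@67
After 6 (insert_after(92)): list=[67, 92, 3, 8] cursor@67
After 7 (next): list=[67, 92, 3, 8] cursor@92
After 8 (prev): list=[67, 92, 3, 8] cursor@67
After 9 (prev): list=[67, 92, 3, 8] cursor@67
After 10 (next): list=[67, 92, 3, 8] cursor@92

Answer: 92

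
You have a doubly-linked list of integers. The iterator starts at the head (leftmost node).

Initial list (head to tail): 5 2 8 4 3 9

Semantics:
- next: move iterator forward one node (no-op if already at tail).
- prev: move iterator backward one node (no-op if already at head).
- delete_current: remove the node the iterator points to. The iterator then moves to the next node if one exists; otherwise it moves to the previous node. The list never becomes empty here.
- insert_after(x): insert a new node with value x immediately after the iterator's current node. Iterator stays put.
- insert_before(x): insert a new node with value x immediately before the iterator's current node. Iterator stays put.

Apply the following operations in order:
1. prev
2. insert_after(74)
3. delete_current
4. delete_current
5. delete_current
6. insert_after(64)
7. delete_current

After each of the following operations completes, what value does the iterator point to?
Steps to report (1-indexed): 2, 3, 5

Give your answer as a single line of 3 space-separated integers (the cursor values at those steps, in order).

After 1 (prev): list=[5, 2, 8, 4, 3, 9] cursor@5
After 2 (insert_after(74)): list=[5, 74, 2, 8, 4, 3, 9] cursor@5
After 3 (delete_current): list=[74, 2, 8, 4, 3, 9] cursor@74
After 4 (delete_current): list=[2, 8, 4, 3, 9] cursor@2
After 5 (delete_current): list=[8, 4, 3, 9] cursor@8
After 6 (insert_after(64)): list=[8, 64, 4, 3, 9] cursor@8
After 7 (delete_current): list=[64, 4, 3, 9] cursor@64

Answer: 5 74 8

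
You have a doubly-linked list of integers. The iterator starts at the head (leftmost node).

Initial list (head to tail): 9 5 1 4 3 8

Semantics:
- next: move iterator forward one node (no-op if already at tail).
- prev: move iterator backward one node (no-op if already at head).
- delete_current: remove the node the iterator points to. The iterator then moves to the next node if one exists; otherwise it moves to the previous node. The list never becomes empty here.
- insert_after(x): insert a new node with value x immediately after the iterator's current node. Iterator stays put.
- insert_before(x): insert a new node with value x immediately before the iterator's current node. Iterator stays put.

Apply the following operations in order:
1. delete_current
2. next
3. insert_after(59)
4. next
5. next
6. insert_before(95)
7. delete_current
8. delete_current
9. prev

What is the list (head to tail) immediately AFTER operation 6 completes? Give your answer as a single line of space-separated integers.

Answer: 5 1 59 95 4 3 8

Derivation:
After 1 (delete_current): list=[5, 1, 4, 3, 8] cursor@5
After 2 (next): list=[5, 1, 4, 3, 8] cursor@1
After 3 (insert_after(59)): list=[5, 1, 59, 4, 3, 8] cursor@1
After 4 (next): list=[5, 1, 59, 4, 3, 8] cursor@59
After 5 (next): list=[5, 1, 59, 4, 3, 8] cursor@4
After 6 (insert_before(95)): list=[5, 1, 59, 95, 4, 3, 8] cursor@4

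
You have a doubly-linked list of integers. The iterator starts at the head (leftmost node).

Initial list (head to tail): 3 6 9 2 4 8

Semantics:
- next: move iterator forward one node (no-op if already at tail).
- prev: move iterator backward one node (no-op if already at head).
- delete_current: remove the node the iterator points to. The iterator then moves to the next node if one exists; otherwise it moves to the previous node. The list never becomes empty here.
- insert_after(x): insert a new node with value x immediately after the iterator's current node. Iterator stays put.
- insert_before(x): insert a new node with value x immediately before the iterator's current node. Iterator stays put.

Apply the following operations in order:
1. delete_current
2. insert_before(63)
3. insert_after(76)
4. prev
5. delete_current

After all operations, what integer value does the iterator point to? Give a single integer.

After 1 (delete_current): list=[6, 9, 2, 4, 8] cursor@6
After 2 (insert_before(63)): list=[63, 6, 9, 2, 4, 8] cursor@6
After 3 (insert_after(76)): list=[63, 6, 76, 9, 2, 4, 8] cursor@6
After 4 (prev): list=[63, 6, 76, 9, 2, 4, 8] cursor@63
After 5 (delete_current): list=[6, 76, 9, 2, 4, 8] cursor@6

Answer: 6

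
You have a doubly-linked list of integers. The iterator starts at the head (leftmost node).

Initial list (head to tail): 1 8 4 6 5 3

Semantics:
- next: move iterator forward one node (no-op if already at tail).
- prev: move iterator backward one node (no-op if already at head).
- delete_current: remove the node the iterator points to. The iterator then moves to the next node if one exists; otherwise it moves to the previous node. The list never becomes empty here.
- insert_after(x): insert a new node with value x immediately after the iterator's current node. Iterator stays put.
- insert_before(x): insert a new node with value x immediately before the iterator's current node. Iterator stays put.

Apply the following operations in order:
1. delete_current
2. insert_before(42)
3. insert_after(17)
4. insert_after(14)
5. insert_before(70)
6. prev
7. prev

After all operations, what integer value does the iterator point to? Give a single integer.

After 1 (delete_current): list=[8, 4, 6, 5, 3] cursor@8
After 2 (insert_before(42)): list=[42, 8, 4, 6, 5, 3] cursor@8
After 3 (insert_after(17)): list=[42, 8, 17, 4, 6, 5, 3] cursor@8
After 4 (insert_after(14)): list=[42, 8, 14, 17, 4, 6, 5, 3] cursor@8
After 5 (insert_before(70)): list=[42, 70, 8, 14, 17, 4, 6, 5, 3] cursor@8
After 6 (prev): list=[42, 70, 8, 14, 17, 4, 6, 5, 3] cursor@70
After 7 (prev): list=[42, 70, 8, 14, 17, 4, 6, 5, 3] cursor@42

Answer: 42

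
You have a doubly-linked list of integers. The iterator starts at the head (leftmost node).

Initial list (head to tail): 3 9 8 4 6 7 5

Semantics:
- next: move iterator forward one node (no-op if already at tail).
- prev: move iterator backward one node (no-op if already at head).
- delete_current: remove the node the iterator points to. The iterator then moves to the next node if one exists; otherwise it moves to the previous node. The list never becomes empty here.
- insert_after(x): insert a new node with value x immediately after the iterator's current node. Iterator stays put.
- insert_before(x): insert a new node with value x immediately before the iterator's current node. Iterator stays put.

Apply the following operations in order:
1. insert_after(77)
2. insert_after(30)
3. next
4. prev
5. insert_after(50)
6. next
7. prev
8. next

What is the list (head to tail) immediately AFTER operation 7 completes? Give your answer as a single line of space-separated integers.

Answer: 3 50 30 77 9 8 4 6 7 5

Derivation:
After 1 (insert_after(77)): list=[3, 77, 9, 8, 4, 6, 7, 5] cursor@3
After 2 (insert_after(30)): list=[3, 30, 77, 9, 8, 4, 6, 7, 5] cursor@3
After 3 (next): list=[3, 30, 77, 9, 8, 4, 6, 7, 5] cursor@30
After 4 (prev): list=[3, 30, 77, 9, 8, 4, 6, 7, 5] cursor@3
After 5 (insert_after(50)): list=[3, 50, 30, 77, 9, 8, 4, 6, 7, 5] cursor@3
After 6 (next): list=[3, 50, 30, 77, 9, 8, 4, 6, 7, 5] cursor@50
After 7 (prev): list=[3, 50, 30, 77, 9, 8, 4, 6, 7, 5] cursor@3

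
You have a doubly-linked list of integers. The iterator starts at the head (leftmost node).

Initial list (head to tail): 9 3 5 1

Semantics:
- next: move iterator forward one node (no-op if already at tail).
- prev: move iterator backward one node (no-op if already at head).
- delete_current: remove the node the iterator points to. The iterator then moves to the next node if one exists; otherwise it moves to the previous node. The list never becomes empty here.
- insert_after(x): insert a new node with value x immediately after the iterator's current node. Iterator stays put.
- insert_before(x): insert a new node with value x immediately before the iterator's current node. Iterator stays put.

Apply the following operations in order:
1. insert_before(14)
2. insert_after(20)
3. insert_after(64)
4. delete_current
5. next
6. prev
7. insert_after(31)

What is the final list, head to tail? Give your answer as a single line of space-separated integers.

After 1 (insert_before(14)): list=[14, 9, 3, 5, 1] cursor@9
After 2 (insert_after(20)): list=[14, 9, 20, 3, 5, 1] cursor@9
After 3 (insert_after(64)): list=[14, 9, 64, 20, 3, 5, 1] cursor@9
After 4 (delete_current): list=[14, 64, 20, 3, 5, 1] cursor@64
After 5 (next): list=[14, 64, 20, 3, 5, 1] cursor@20
After 6 (prev): list=[14, 64, 20, 3, 5, 1] cursor@64
After 7 (insert_after(31)): list=[14, 64, 31, 20, 3, 5, 1] cursor@64

Answer: 14 64 31 20 3 5 1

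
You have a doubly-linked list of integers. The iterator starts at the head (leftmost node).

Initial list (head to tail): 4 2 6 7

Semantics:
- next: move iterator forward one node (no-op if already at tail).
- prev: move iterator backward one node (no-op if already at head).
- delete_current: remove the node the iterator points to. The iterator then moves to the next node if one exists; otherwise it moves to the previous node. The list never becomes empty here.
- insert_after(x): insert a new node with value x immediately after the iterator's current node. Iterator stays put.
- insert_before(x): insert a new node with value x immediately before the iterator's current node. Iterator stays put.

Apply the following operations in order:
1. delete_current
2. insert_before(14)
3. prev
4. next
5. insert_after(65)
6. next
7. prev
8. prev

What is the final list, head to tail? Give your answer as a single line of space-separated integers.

Answer: 14 2 65 6 7

Derivation:
After 1 (delete_current): list=[2, 6, 7] cursor@2
After 2 (insert_before(14)): list=[14, 2, 6, 7] cursor@2
After 3 (prev): list=[14, 2, 6, 7] cursor@14
After 4 (next): list=[14, 2, 6, 7] cursor@2
After 5 (insert_after(65)): list=[14, 2, 65, 6, 7] cursor@2
After 6 (next): list=[14, 2, 65, 6, 7] cursor@65
After 7 (prev): list=[14, 2, 65, 6, 7] cursor@2
After 8 (prev): list=[14, 2, 65, 6, 7] cursor@14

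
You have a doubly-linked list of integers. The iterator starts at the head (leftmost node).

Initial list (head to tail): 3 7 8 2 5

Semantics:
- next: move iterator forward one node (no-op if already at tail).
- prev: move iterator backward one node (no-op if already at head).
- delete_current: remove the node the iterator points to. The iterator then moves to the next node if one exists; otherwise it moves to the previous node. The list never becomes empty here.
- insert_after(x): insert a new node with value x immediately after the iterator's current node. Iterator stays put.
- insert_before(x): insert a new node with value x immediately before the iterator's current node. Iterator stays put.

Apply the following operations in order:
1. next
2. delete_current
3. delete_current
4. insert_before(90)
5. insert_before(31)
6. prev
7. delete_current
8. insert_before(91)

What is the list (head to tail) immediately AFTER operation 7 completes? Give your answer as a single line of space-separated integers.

Answer: 3 90 2 5

Derivation:
After 1 (next): list=[3, 7, 8, 2, 5] cursor@7
After 2 (delete_current): list=[3, 8, 2, 5] cursor@8
After 3 (delete_current): list=[3, 2, 5] cursor@2
After 4 (insert_before(90)): list=[3, 90, 2, 5] cursor@2
After 5 (insert_before(31)): list=[3, 90, 31, 2, 5] cursor@2
After 6 (prev): list=[3, 90, 31, 2, 5] cursor@31
After 7 (delete_current): list=[3, 90, 2, 5] cursor@2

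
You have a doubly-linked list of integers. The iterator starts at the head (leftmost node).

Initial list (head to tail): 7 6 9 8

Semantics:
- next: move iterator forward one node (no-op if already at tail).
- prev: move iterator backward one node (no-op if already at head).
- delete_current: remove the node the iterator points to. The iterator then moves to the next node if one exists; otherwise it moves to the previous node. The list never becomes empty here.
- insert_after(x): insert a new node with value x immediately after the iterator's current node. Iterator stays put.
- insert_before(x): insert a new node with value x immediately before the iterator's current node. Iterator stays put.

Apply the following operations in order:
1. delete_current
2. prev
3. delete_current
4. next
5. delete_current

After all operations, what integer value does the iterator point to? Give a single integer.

Answer: 9

Derivation:
After 1 (delete_current): list=[6, 9, 8] cursor@6
After 2 (prev): list=[6, 9, 8] cursor@6
After 3 (delete_current): list=[9, 8] cursor@9
After 4 (next): list=[9, 8] cursor@8
After 5 (delete_current): list=[9] cursor@9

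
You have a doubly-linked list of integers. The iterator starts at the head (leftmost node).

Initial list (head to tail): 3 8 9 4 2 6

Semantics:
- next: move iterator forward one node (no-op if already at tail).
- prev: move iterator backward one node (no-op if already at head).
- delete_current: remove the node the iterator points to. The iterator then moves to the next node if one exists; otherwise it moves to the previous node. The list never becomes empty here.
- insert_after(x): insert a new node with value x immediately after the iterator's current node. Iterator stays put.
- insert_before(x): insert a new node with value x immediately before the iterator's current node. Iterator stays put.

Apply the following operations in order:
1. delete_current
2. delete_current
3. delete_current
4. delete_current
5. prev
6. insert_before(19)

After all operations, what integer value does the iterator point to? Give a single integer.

After 1 (delete_current): list=[8, 9, 4, 2, 6] cursor@8
After 2 (delete_current): list=[9, 4, 2, 6] cursor@9
After 3 (delete_current): list=[4, 2, 6] cursor@4
After 4 (delete_current): list=[2, 6] cursor@2
After 5 (prev): list=[2, 6] cursor@2
After 6 (insert_before(19)): list=[19, 2, 6] cursor@2

Answer: 2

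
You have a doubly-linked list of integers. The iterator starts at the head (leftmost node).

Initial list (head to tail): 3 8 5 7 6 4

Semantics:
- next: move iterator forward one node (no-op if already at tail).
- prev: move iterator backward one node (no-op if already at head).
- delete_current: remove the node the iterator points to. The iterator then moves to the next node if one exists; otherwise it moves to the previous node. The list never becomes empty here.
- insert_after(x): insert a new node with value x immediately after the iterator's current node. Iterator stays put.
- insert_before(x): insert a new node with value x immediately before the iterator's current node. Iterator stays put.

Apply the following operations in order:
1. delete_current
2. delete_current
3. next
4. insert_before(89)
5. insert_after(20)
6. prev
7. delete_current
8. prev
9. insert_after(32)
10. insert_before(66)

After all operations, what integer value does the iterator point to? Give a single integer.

After 1 (delete_current): list=[8, 5, 7, 6, 4] cursor@8
After 2 (delete_current): list=[5, 7, 6, 4] cursor@5
After 3 (next): list=[5, 7, 6, 4] cursor@7
After 4 (insert_before(89)): list=[5, 89, 7, 6, 4] cursor@7
After 5 (insert_after(20)): list=[5, 89, 7, 20, 6, 4] cursor@7
After 6 (prev): list=[5, 89, 7, 20, 6, 4] cursor@89
After 7 (delete_current): list=[5, 7, 20, 6, 4] cursor@7
After 8 (prev): list=[5, 7, 20, 6, 4] cursor@5
After 9 (insert_after(32)): list=[5, 32, 7, 20, 6, 4] cursor@5
After 10 (insert_before(66)): list=[66, 5, 32, 7, 20, 6, 4] cursor@5

Answer: 5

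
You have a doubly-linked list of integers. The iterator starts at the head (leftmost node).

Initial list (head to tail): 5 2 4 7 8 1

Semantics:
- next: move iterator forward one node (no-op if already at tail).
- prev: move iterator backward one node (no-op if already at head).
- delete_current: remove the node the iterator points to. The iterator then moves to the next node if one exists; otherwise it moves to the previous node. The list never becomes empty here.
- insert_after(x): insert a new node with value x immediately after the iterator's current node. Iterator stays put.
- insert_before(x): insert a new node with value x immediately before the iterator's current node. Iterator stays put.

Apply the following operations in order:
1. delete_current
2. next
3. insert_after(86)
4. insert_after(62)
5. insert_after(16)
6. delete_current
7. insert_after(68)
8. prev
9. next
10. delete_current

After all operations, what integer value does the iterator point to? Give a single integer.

Answer: 68

Derivation:
After 1 (delete_current): list=[2, 4, 7, 8, 1] cursor@2
After 2 (next): list=[2, 4, 7, 8, 1] cursor@4
After 3 (insert_after(86)): list=[2, 4, 86, 7, 8, 1] cursor@4
After 4 (insert_after(62)): list=[2, 4, 62, 86, 7, 8, 1] cursor@4
After 5 (insert_after(16)): list=[2, 4, 16, 62, 86, 7, 8, 1] cursor@4
After 6 (delete_current): list=[2, 16, 62, 86, 7, 8, 1] cursor@16
After 7 (insert_after(68)): list=[2, 16, 68, 62, 86, 7, 8, 1] cursor@16
After 8 (prev): list=[2, 16, 68, 62, 86, 7, 8, 1] cursor@2
After 9 (next): list=[2, 16, 68, 62, 86, 7, 8, 1] cursor@16
After 10 (delete_current): list=[2, 68, 62, 86, 7, 8, 1] cursor@68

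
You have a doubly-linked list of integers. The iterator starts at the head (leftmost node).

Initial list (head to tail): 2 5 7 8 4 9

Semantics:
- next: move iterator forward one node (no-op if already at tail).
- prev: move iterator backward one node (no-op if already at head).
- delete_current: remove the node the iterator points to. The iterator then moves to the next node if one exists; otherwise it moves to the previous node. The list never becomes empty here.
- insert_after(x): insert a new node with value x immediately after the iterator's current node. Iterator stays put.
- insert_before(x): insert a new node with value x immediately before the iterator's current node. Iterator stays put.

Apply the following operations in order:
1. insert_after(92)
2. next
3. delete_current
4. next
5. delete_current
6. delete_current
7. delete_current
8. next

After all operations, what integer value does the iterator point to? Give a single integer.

Answer: 9

Derivation:
After 1 (insert_after(92)): list=[2, 92, 5, 7, 8, 4, 9] cursor@2
After 2 (next): list=[2, 92, 5, 7, 8, 4, 9] cursor@92
After 3 (delete_current): list=[2, 5, 7, 8, 4, 9] cursor@5
After 4 (next): list=[2, 5, 7, 8, 4, 9] cursor@7
After 5 (delete_current): list=[2, 5, 8, 4, 9] cursor@8
After 6 (delete_current): list=[2, 5, 4, 9] cursor@4
After 7 (delete_current): list=[2, 5, 9] cursor@9
After 8 (next): list=[2, 5, 9] cursor@9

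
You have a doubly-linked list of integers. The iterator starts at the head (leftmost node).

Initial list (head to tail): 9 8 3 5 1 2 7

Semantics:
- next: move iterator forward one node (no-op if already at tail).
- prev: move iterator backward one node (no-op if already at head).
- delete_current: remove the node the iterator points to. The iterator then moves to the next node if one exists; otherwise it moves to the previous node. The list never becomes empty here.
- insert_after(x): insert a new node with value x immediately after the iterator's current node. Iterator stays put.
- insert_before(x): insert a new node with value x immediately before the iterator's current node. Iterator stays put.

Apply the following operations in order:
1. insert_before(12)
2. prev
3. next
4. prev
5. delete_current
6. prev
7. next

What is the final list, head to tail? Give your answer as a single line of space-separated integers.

Answer: 9 8 3 5 1 2 7

Derivation:
After 1 (insert_before(12)): list=[12, 9, 8, 3, 5, 1, 2, 7] cursor@9
After 2 (prev): list=[12, 9, 8, 3, 5, 1, 2, 7] cursor@12
After 3 (next): list=[12, 9, 8, 3, 5, 1, 2, 7] cursor@9
After 4 (prev): list=[12, 9, 8, 3, 5, 1, 2, 7] cursor@12
After 5 (delete_current): list=[9, 8, 3, 5, 1, 2, 7] cursor@9
After 6 (prev): list=[9, 8, 3, 5, 1, 2, 7] cursor@9
After 7 (next): list=[9, 8, 3, 5, 1, 2, 7] cursor@8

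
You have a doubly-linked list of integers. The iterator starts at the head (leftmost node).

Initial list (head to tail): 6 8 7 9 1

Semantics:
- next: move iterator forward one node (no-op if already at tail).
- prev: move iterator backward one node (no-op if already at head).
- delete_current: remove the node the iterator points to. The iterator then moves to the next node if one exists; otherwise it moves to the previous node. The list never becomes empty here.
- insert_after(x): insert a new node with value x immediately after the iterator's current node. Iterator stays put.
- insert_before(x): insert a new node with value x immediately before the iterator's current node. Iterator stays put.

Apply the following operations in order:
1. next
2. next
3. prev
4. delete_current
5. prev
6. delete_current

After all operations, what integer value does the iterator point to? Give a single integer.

After 1 (next): list=[6, 8, 7, 9, 1] cursor@8
After 2 (next): list=[6, 8, 7, 9, 1] cursor@7
After 3 (prev): list=[6, 8, 7, 9, 1] cursor@8
After 4 (delete_current): list=[6, 7, 9, 1] cursor@7
After 5 (prev): list=[6, 7, 9, 1] cursor@6
After 6 (delete_current): list=[7, 9, 1] cursor@7

Answer: 7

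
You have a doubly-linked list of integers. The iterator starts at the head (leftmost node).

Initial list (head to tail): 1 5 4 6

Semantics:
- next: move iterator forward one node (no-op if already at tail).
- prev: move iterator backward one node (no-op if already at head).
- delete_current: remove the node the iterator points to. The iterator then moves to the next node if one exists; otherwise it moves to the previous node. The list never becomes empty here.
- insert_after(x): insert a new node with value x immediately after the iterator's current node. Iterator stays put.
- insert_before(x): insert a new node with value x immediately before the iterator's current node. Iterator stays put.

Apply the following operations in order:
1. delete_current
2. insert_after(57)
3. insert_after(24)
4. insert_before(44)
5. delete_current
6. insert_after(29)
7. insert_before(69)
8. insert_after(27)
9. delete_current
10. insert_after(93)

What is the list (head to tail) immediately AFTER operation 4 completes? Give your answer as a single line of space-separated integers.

After 1 (delete_current): list=[5, 4, 6] cursor@5
After 2 (insert_after(57)): list=[5, 57, 4, 6] cursor@5
After 3 (insert_after(24)): list=[5, 24, 57, 4, 6] cursor@5
After 4 (insert_before(44)): list=[44, 5, 24, 57, 4, 6] cursor@5

Answer: 44 5 24 57 4 6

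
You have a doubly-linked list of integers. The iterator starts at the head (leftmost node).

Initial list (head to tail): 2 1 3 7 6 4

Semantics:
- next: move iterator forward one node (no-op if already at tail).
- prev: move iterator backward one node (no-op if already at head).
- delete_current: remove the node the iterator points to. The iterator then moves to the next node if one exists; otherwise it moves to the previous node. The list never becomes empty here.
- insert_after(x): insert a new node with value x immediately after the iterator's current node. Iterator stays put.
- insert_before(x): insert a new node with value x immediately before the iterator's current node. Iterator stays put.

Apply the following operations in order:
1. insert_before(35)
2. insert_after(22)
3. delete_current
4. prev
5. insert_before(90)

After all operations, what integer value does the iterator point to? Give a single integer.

After 1 (insert_before(35)): list=[35, 2, 1, 3, 7, 6, 4] cursor@2
After 2 (insert_after(22)): list=[35, 2, 22, 1, 3, 7, 6, 4] cursor@2
After 3 (delete_current): list=[35, 22, 1, 3, 7, 6, 4] cursor@22
After 4 (prev): list=[35, 22, 1, 3, 7, 6, 4] cursor@35
After 5 (insert_before(90)): list=[90, 35, 22, 1, 3, 7, 6, 4] cursor@35

Answer: 35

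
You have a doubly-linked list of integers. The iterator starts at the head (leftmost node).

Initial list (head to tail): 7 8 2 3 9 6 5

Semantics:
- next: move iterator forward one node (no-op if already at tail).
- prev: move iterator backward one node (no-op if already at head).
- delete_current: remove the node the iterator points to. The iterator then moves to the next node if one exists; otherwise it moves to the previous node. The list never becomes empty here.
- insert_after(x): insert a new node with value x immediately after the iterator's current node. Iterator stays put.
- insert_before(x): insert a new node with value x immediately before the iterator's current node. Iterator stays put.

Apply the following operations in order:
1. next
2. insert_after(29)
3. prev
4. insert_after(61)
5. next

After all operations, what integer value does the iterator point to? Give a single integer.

Answer: 61

Derivation:
After 1 (next): list=[7, 8, 2, 3, 9, 6, 5] cursor@8
After 2 (insert_after(29)): list=[7, 8, 29, 2, 3, 9, 6, 5] cursor@8
After 3 (prev): list=[7, 8, 29, 2, 3, 9, 6, 5] cursor@7
After 4 (insert_after(61)): list=[7, 61, 8, 29, 2, 3, 9, 6, 5] cursor@7
After 5 (next): list=[7, 61, 8, 29, 2, 3, 9, 6, 5] cursor@61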